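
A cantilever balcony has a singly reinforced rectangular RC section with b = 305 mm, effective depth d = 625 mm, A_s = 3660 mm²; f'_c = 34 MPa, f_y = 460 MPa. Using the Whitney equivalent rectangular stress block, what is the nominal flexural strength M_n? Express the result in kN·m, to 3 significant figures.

M_n ≈ 891 kN·m

T = A_s f_y = 3660 × 460 = 1683600 N = 1683.6 kN.
From C = T: a = T/(0.85 f'_c b) = 1683600/(0.85 × 34 × 305) = 191.00 mm.
M_n = T(d − a/2) = 1683.6 kN × (625 − 95.5) mm = 891.47 kN·m.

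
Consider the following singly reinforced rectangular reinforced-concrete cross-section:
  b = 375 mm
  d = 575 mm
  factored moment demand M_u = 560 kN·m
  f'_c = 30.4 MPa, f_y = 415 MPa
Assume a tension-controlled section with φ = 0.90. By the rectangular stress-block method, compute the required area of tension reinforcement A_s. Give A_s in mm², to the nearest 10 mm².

M_n = M_u/φ = 560/0.90 = 622.222 kN·m.
With M_n = 0.85 f'_c a b (d − a/2), solve the quadratic for a:
a = d − √(d² − 2M_n/(0.85 f'_c b)) = 575 − √(575² − 2 × 622.222×10⁶/(0.85 × 30.4 × 375)) = 125.33 mm.
A_s = 0.85 f'_c a b / f_y = 0.85 × 30.4 × 125.33 × 375 / 415 = 2926.4 mm².

A_s ≈ 2930 mm²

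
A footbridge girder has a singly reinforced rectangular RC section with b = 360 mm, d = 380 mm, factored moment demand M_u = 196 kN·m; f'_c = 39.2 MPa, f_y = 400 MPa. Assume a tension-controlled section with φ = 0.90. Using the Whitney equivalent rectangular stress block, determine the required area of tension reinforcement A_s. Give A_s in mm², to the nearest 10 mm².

A_s ≈ 1540 mm²

M_n = M_u/φ = 196/0.90 = 217.778 kN·m.
With M_n = 0.85 f'_c a b (d − a/2), solve the quadratic for a:
a = d − √(d² − 2M_n/(0.85 f'_c b)) = 380 − √(380² − 2 × 217.778×10⁶/(0.85 × 39.2 × 360)) = 51.23 mm.
A_s = 0.85 f'_c a b / f_y = 0.85 × 39.2 × 51.23 × 360 / 400 = 1536.3 mm².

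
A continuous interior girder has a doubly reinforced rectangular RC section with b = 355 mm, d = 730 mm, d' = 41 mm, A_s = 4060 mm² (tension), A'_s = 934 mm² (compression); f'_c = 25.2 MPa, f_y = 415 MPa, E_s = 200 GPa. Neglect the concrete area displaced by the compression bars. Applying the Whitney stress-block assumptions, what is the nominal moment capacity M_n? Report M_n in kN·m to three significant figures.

Assume both tension and compression steel yield.
Net tension couple steel: A_s − A'_s = 3126 mm².
a = (A_s − A'_s) f_y / (0.85 f'_c b) = 1297290/(0.85 × 25.2 × 355) = 170.60 mm.
c = a/β₁ = 170.60/0.85 = 200.71 mm; ε'_s = 0.003(c − d')/c = 0.0024 ≥ f_y/E_s = 0.0021, so compression steel does yield.
M_n = (A_s − A'_s) f_y (d − a/2) + A'_s f_y (d − d') = [1297290 × (730 − 85.3) + 387610 × (730 − 41)] × 10⁻⁶ = 836.36 + 267.06 = 1103.42 kN·m.

M_n ≈ 1100 kN·m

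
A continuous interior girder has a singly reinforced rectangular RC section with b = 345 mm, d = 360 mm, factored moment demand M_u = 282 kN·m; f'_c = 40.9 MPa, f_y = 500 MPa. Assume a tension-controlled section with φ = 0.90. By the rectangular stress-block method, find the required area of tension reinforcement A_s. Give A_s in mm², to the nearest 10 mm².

A_s ≈ 1960 mm²

M_n = M_u/φ = 282/0.90 = 313.333 kN·m.
With M_n = 0.85 f'_c a b (d − a/2), solve the quadratic for a:
a = d − √(d² − 2M_n/(0.85 f'_c b)) = 360 − √(360² − 2 × 313.333×10⁶/(0.85 × 40.9 × 345)) = 81.88 mm.
A_s = 0.85 f'_c a b / f_y = 0.85 × 40.9 × 81.88 × 345 / 500 = 1964.1 mm².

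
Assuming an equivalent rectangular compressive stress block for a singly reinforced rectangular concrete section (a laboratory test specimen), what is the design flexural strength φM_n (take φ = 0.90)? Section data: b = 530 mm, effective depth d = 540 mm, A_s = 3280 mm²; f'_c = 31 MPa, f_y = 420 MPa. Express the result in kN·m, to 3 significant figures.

T = A_s f_y = 3280 × 420 = 1377600 N = 1377.6 kN.
From C = T: a = T/(0.85 f'_c b) = 1377600/(0.85 × 31 × 530) = 98.64 mm.
M_n = T(d − a/2) = 1377.6 kN × (540 − 49.32) mm = 675.96 kN·m.
φM_n = 0.90 × 675.96 = 608.36 kN·m.

φM_n ≈ 608 kN·m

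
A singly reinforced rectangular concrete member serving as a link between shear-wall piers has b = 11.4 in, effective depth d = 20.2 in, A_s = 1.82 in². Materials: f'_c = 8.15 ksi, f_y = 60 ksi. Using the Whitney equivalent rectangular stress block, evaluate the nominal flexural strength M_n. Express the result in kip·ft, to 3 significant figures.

M_n ≈ 178 kip·ft

T = A_s f_y = 1.82 × 60 = 109.2 kips.
a = T/(0.85 f'_c b) = 109.2/(0.85 × 8.15 × 11.4) = 1.383 in.
M_n = T(d − a/2) = 109.2 × (20.2 − 0.6915) = 2130.3 kip·in = 2130.3/12 = 177.53 kip·ft.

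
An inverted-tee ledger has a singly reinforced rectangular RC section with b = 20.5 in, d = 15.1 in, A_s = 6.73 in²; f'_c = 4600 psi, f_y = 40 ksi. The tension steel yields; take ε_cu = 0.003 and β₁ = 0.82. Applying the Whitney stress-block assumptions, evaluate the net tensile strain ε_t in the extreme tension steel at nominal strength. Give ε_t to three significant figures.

ε_t ≈ 0.00806

a = A_s f_y/(0.85 f'_c b) = 3.358 in.
β₁ = 0.82, so c = a/β₁ = 3.358/0.82 = 4.095 in.
From the linear strain diagram with ε_cu = 0.003: ε_t = 0.003 (d − c)/c = 0.003 × (15.1 − 4.095)/4.095 = 0.00806.
Since ε_t ≥ 0.005, the section is tension-controlled.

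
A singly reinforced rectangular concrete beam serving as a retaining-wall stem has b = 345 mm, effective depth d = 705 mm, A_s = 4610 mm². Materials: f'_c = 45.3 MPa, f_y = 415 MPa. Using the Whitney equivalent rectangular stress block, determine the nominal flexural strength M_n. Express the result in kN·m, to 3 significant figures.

T = A_s f_y = 4610 × 415 = 1913150 N = 1913.15 kN.
From C = T: a = T/(0.85 f'_c b) = 1913150/(0.85 × 45.3 × 345) = 144.02 mm.
M_n = T(d − a/2) = 1913.15 kN × (705 − 72.01) mm = 1211.00 kN·m.

M_n ≈ 1210 kN·m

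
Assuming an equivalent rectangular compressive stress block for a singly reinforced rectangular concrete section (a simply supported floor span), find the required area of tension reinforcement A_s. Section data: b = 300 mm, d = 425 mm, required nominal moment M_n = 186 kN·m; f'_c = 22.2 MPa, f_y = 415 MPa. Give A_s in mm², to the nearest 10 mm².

With M_n = 0.85 f'_c a b (d − a/2), solve the quadratic for a:
a = d − √(d² − 2M_n/(0.85 f'_c b)) = 425 − √(425² − 2 × 186×10⁶/(0.85 × 22.2 × 300)) = 86.01 mm.
A_s = 0.85 f'_c a b / f_y = 0.85 × 22.2 × 86.01 × 300 / 415 = 1173.3 mm².

A_s ≈ 1170 mm²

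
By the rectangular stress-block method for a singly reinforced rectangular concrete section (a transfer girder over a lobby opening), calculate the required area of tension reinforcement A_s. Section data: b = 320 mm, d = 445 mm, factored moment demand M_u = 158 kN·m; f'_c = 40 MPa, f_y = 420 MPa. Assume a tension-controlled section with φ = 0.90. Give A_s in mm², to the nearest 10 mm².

A_s ≈ 980 mm²

M_n = M_u/φ = 158/0.90 = 175.556 kN·m.
With M_n = 0.85 f'_c a b (d − a/2), solve the quadratic for a:
a = d − √(d² − 2M_n/(0.85 f'_c b)) = 445 − √(445² − 2 × 175.556×10⁶/(0.85 × 40 × 320)) = 37.87 mm.
A_s = 0.85 f'_c a b / f_y = 0.85 × 40 × 37.87 × 320 / 420 = 981.0 mm².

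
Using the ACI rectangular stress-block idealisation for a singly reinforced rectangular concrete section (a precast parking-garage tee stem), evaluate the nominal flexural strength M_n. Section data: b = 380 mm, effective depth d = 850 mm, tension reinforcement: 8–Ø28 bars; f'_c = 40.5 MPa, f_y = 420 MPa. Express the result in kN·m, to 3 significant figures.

M_n ≈ 1600 kN·m

A_s = 8 × 616 = 4928 mm².
T = A_s f_y = 4928 × 420 = 2069760 N = 2069.76 kN.
From C = T: a = T/(0.85 f'_c b) = 2069760/(0.85 × 40.5 × 380) = 158.22 mm.
M_n = T(d − a/2) = 2069.76 kN × (850 − 79.11) mm = 1595.56 kN·m.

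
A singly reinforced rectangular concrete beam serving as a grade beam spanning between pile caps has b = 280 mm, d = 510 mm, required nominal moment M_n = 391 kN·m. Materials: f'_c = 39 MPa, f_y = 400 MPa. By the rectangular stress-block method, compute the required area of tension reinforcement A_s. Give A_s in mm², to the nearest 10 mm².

With M_n = 0.85 f'_c a b (d − a/2), solve the quadratic for a:
a = d − √(d² − 2M_n/(0.85 f'_c b)) = 510 − √(510² − 2 × 391×10⁶/(0.85 × 39 × 280)) = 90.65 mm.
A_s = 0.85 f'_c a b / f_y = 0.85 × 39 × 90.65 × 280 / 400 = 2103.5 mm².

A_s ≈ 2100 mm²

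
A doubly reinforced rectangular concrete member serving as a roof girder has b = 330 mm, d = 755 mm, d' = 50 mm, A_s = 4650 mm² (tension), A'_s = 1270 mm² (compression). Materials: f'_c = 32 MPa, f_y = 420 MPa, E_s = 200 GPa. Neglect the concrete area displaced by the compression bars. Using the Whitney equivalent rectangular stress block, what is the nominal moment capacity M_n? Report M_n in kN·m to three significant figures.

Assume both tension and compression steel yield.
Net tension couple steel: A_s − A'_s = 3380 mm².
a = (A_s − A'_s) f_y / (0.85 f'_c b) = 1419600/(0.85 × 32 × 330) = 158.16 mm.
c = a/β₁ = 158.16/0.821 = 192.64 mm; ε'_s = 0.003(c − d')/c = 0.0022 ≥ f_y/E_s = 0.0021, so compression steel does yield.
M_n = (A_s − A'_s) f_y (d − a/2) + A'_s f_y (d − d') = [1419600 × (755 − 79.08) + 533400 × (755 − 50)] × 10⁻⁶ = 959.54 + 376.05 = 1335.59 kN·m.

M_n ≈ 1340 kN·m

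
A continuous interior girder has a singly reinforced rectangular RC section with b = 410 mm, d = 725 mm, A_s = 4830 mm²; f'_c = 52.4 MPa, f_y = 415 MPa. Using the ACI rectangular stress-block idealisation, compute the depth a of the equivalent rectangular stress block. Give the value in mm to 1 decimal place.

T = A_s f_y = 4830 × 415 = 2004450 N = 2004.45 kN.
Setting C = 0.85 f'_c a b equal to T: a = 2004450/(0.85 × 52.4 × 410) = 109.8 mm.

a ≈ 109.8 mm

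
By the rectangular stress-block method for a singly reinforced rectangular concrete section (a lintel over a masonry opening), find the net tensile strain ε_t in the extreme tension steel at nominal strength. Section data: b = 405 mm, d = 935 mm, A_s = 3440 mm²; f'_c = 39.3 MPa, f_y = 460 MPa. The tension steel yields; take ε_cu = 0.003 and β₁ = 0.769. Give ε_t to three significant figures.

ε_t ≈ 0.0154

a = A_s f_y/(0.85 f'_c b) = 116.96 mm.
β₁ = 0.769, so c = a/β₁ = 116.96/0.769 = 152.09 mm.
From the linear strain diagram with ε_cu = 0.003: ε_t = 0.003 (d − c)/c = 0.003 × (935 − 152.09)/152.09 = 0.0154.
Since ε_t ≥ 0.005, the section is tension-controlled.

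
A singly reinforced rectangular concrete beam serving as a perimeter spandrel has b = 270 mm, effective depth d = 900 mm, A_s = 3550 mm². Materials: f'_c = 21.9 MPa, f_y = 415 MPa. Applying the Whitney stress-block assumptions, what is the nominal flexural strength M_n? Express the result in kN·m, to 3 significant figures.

T = A_s f_y = 3550 × 415 = 1473250 N = 1473.25 kN.
From C = T: a = T/(0.85 f'_c b) = 1473250/(0.85 × 21.9 × 270) = 293.12 mm.
M_n = T(d − a/2) = 1473.25 kN × (900 − 146.56) mm = 1110.01 kN·m.

M_n ≈ 1110 kN·m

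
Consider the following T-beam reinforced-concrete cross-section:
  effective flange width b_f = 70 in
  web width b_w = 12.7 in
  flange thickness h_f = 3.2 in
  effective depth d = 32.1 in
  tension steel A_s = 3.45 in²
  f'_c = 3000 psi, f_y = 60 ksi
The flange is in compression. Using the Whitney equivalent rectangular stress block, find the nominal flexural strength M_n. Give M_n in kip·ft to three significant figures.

Tension: T = A_s f_y = 3.45 × 60 = 207 kips.
Try a within the flange: a = T/(0.85 f'_c b_f) = 207/(0.85 × 3 × 70) = 1.160 in.
Since a = 1.160 ≤ h_f = 3.2 in, the stress block lies entirely in the flange; analyse as a rectangular beam of width b_f.
M_n = T(d − a/2) = 207 × (32.1 − 0.58) = 6524.6 kip·in.
M_n = 6524.6/12 = 543.72 kip·ft.

M_n ≈ 544 kip·ft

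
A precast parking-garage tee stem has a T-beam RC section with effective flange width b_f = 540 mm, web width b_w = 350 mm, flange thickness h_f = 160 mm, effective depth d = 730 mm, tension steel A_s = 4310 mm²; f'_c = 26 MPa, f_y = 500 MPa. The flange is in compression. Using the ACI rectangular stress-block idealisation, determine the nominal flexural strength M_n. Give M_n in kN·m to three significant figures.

Tension: T = A_s f_y = 4310 × 500 = 2155000 N.
Try a within the flange: a = T/(0.85 f'_c b_f) = 2155000/(0.85 × 26 × 540) = 180.58 mm.
a = 180.58 > h_f = 160 mm: the block extends into the web. Split into flange-overhang and web parts.
C_f = 0.85 f'_c (b_f − b_w) h_f = 0.85 × 26 × (540 − 350) × 160 = 671840 N.
Remaining web compression depth: a_w = (T − C_f)/(0.85 f'_c b_w) = (2155000 − 671840)/(0.85 × 26 × 350) = 191.75 mm.
M_n = C_f(d − h_f/2) + (T − C_f)(d − a_w/2) = 671840 × (730 − 80) + 1483160 × (730 − 95.875) = 436.70 + 940.51 = 1377.21 × 10⁶ N·mm.
M_n = 1377.21 kN·m.

M_n ≈ 1380 kN·m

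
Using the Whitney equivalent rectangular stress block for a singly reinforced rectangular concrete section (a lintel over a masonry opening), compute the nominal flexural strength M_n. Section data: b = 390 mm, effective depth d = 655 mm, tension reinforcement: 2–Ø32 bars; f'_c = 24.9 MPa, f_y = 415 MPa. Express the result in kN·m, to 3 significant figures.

M_n ≈ 410 kN·m

A_s = 2 × 804 = 1608 mm².
T = A_s f_y = 1608 × 415 = 667320 N = 667.32 kN.
From C = T: a = T/(0.85 f'_c b) = 667320/(0.85 × 24.9 × 390) = 80.84 mm.
M_n = T(d − a/2) = 667.32 kN × (655 − 40.42) mm = 410.12 kN·m.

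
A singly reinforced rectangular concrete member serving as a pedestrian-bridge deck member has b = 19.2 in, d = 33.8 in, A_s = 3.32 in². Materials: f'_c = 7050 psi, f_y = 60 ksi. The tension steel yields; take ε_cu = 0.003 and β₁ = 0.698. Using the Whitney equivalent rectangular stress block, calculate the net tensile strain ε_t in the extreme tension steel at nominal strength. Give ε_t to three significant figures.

a = A_s f_y/(0.85 f'_c b) = 1.731 in.
β₁ = 0.698, so c = a/β₁ = 1.731/0.698 = 2.480 in.
From the linear strain diagram with ε_cu = 0.003: ε_t = 0.003 (d − c)/c = 0.003 × (33.8 − 2.480)/2.480 = 0.0379.
Since ε_t ≥ 0.005, the section is tension-controlled.

ε_t ≈ 0.0379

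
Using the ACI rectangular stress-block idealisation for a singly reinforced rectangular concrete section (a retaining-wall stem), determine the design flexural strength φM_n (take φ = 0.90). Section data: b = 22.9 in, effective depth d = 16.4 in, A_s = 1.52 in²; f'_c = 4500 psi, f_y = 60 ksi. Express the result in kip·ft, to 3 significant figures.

φM_n ≈ 109 kip·ft

T = A_s f_y = 1.52 × 60 = 91.2 kips.
a = T/(0.85 f'_c b) = 91.2/(0.85 × 4.5 × 22.9) = 1.041 in.
M_n = T(d − a/2) = 91.2 × (16.4 − 0.5205) = 1448.2 kip·in = 1448.2/12 = 120.68 kip·ft.
φM_n = 0.90 × 120.68 = 108.61 kip·ft.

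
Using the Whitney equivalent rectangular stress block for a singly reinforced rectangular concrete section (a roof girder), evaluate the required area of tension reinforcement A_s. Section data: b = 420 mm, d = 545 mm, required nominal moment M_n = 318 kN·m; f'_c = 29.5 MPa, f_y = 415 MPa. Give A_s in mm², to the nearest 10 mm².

With M_n = 0.85 f'_c a b (d − a/2), solve the quadratic for a:
a = d − √(d² − 2M_n/(0.85 f'_c b)) = 545 − √(545² − 2 × 318×10⁶/(0.85 × 29.5 × 420)) = 58.55 mm.
A_s = 0.85 f'_c a b / f_y = 0.85 × 29.5 × 58.55 × 420 / 415 = 1485.8 mm².

A_s ≈ 1490 mm²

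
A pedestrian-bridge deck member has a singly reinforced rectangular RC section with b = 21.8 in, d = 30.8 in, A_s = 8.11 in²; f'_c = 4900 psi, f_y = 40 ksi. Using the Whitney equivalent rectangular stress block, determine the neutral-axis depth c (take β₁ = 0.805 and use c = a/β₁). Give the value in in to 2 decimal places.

c ≈ 4.44 in

T = A_s f_y = 8.11 × 40 = 324.4 kips.
a = T/(0.85 f'_c b) = 324.4/(0.85 × 4.9 × 21.8) = 3.5728 in.
With β₁ = 0.805, c = a/β₁ = 3.5728/0.805 = 4.44 in.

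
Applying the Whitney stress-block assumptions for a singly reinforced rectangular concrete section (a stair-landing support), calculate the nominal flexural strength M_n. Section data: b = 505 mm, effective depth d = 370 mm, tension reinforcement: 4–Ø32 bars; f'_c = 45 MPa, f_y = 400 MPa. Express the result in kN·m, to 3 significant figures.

A_s = 4 × 804 = 3216 mm².
T = A_s f_y = 3216 × 400 = 1286400 N = 1286.4 kN.
From C = T: a = T/(0.85 f'_c b) = 1286400/(0.85 × 45 × 505) = 66.60 mm.
M_n = T(d − a/2) = 1286.4 kN × (370 − 33.3) mm = 433.13 kN·m.

M_n ≈ 433 kN·m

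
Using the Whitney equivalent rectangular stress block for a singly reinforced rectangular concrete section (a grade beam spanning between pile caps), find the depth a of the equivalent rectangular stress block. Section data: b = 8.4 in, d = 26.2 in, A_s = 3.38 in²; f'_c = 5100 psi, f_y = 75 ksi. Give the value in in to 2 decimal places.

T = A_s f_y = 3.38 × 75 = 253.5 kips.
a = T/(0.85 f'_c b) = 253.5/(0.85 × 5.1 × 8.4) = 6.96 in.

a ≈ 6.96 in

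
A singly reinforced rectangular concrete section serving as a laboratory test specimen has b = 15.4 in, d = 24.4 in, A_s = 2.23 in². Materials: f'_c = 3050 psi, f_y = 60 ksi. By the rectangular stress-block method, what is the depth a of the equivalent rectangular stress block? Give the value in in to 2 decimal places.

a ≈ 3.35 in

T = A_s f_y = 2.23 × 60 = 133.8 kips.
a = T/(0.85 f'_c b) = 133.8/(0.85 × 3.05 × 15.4) = 3.35 in.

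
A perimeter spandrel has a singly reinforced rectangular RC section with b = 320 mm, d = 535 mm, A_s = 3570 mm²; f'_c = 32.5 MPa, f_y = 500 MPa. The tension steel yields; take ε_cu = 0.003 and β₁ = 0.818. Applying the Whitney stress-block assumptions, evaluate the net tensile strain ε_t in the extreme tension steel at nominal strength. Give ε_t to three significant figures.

a = A_s f_y/(0.85 f'_c b) = 201.92 mm.
β₁ = 0.818, so c = a/β₁ = 201.92/0.818 = 246.85 mm.
From the linear strain diagram with ε_cu = 0.003: ε_t = 0.003 (d − c)/c = 0.003 × (535 − 246.85)/246.85 = 0.00350.
ε_t < 0.004 — the section is over-reinforced for flexure under ACI limits.

ε_t ≈ 0.00350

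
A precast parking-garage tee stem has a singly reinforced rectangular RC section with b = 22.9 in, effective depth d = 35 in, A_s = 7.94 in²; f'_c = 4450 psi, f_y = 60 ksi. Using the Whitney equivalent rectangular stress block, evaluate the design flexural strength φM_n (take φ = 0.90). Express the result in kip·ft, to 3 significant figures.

T = A_s f_y = 7.94 × 60 = 476.4 kips.
a = T/(0.85 f'_c b) = 476.4/(0.85 × 4.45 × 22.9) = 5.500 in.
M_n = T(d − a/2) = 476.4 × (35 − 2.75) = 15363.9 kip·in = 15363.9/12 = 1280.33 kip·ft.
φM_n = 0.90 × 1280.33 = 1152.30 kip·ft.

φM_n ≈ 1150 kip·ft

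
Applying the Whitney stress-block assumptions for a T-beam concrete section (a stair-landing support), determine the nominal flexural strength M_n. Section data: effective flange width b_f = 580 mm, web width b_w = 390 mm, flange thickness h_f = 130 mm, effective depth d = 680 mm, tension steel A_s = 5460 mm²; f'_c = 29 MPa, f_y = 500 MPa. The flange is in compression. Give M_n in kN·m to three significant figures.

Tension: T = A_s f_y = 5460 × 500 = 2730000 N.
Try a within the flange: a = T/(0.85 f'_c b_f) = 2730000/(0.85 × 29 × 580) = 190.95 mm.
a = 190.95 > h_f = 130 mm: the block extends into the web. Split into flange-overhang and web parts.
C_f = 0.85 f'_c (b_f − b_w) h_f = 0.85 × 29 × (580 − 390) × 130 = 608855 N.
Remaining web compression depth: a_w = (T − C_f)/(0.85 f'_c b_w) = (2730000 − 608855)/(0.85 × 29 × 390) = 220.64 mm.
M_n = C_f(d − h_f/2) + (T − C_f)(d − a_w/2) = 608855 × (680 − 65) + 2121145 × (680 − 110.32) = 374.45 + 1208.37 = 1582.82 × 10⁶ N·mm.
M_n = 1582.82 kN·m.

M_n ≈ 1580 kN·m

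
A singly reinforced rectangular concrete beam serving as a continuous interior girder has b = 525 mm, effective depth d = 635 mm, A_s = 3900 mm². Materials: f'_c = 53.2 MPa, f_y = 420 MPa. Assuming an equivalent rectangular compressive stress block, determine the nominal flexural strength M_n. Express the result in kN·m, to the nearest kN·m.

T = A_s f_y = 3900 × 420 = 1638000 N = 1638 kN.
From C = T: a = T/(0.85 f'_c b) = 1638000/(0.85 × 53.2 × 525) = 69.00 mm.
M_n = T(d − a/2) = 1638 kN × (635 − 34.5) mm = 983.62 kN·m.

M_n ≈ 984 kN·m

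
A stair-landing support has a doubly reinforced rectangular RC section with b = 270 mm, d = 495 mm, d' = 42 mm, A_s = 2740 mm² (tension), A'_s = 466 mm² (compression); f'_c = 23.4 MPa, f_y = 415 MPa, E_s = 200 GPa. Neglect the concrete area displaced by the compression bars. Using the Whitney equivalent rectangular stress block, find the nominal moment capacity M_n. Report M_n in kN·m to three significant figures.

M_n ≈ 472 kN·m

Assume both tension and compression steel yield.
Net tension couple steel: A_s − A'_s = 2274 mm².
a = (A_s − A'_s) f_y / (0.85 f'_c b) = 943710/(0.85 × 23.4 × 270) = 175.73 mm.
c = a/β₁ = 175.73/0.85 = 206.74 mm; ε'_s = 0.003(c − d')/c = 0.0024 ≥ f_y/E_s = 0.0021, so compression steel does yield.
M_n = (A_s − A'_s) f_y (d − a/2) + A'_s f_y (d − d') = [943710 × (495 − 87.865) + 193390 × (495 − 42)] × 10⁻⁶ = 384.22 + 87.61 = 471.83 kN·m.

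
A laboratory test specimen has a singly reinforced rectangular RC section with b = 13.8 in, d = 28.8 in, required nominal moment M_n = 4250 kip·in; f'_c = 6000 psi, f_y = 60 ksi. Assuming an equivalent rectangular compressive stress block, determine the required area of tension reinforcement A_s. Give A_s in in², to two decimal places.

From M_n = 0.85 f'_c a b (d − a/2):
a = d − √(d² − 2M_n/(0.85 f'_c b)) = 28.8 − √(28.8² − 2 × 4250/(0.85 × 6 × 13.8)) = 2.179 in.
A_s = 0.85 f'_c a b / f_y = 0.85 × 6 × 2.179 × 13.8 / 60 = 2.556 in².

A_s ≈ 2.56 in²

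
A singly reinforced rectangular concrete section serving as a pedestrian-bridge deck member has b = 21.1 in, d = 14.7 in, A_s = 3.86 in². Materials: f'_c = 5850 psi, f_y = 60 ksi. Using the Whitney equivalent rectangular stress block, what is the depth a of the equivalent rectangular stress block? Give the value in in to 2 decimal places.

T = A_s f_y = 3.86 × 60 = 231.6 kips.
a = T/(0.85 f'_c b) = 231.6/(0.85 × 5.85 × 21.1) = 2.21 in.

a ≈ 2.21 in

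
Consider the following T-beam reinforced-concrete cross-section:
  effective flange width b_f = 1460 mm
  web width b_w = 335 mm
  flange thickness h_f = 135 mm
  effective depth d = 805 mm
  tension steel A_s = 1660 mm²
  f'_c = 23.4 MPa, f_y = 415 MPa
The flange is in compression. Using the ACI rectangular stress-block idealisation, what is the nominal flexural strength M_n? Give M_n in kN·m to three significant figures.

Tension: T = A_s f_y = 1660 × 415 = 688900 N.
Try a within the flange: a = T/(0.85 f'_c b_f) = 688900/(0.85 × 23.4 × 1460) = 23.72 mm.
Since a = 23.72 ≤ h_f = 135 mm, the stress block lies entirely in the flange; analyse as a rectangular beam of width b_f.
M_n = T(d − a/2) = 688900 × (805 − 11.86) = 546.39 × 10⁶ N·mm.
M_n = 546.39 kN·m.

M_n ≈ 546 kN·m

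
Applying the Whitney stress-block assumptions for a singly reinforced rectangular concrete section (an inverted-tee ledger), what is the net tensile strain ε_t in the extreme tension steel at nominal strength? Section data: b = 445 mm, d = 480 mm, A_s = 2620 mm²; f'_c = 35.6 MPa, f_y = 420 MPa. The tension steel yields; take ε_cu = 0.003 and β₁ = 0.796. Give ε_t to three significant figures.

ε_t ≈ 0.0110

a = A_s f_y/(0.85 f'_c b) = 81.72 mm.
β₁ = 0.796, so c = a/β₁ = 81.72/0.796 = 102.66 mm.
From the linear strain diagram with ε_cu = 0.003: ε_t = 0.003 (d − c)/c = 0.003 × (480 − 102.66)/102.66 = 0.0110.
Since ε_t ≥ 0.005, the section is tension-controlled.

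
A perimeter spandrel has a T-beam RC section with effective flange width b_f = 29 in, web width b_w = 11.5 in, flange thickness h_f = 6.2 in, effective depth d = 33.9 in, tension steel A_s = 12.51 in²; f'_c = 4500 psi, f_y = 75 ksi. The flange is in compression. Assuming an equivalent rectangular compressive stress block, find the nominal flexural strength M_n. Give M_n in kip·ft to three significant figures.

M_n ≈ 2280 kip·ft

Tension: T = A_s f_y = 12.51 × 75 = 938.25 kips.
Try a within the flange: a = T/(0.85 f'_c b_f) = 938.25/(0.85 × 4.5 × 29) = 8.458 in.
a = 8.458 > h_f = 6.2 in: the block extends into the web. Split into flange-overhang and web parts.
C_f = 0.85 f'_c (b_f − b_w) h_f = 0.85 × 4.5 × (29 − 11.5) × 6.2 = 415.0 kips.
Remaining web compression depth: a_w = (T − C_f)/(0.85 f'_c b_w) = (938.25 − 415.0)/(0.85 × 4.5 × 11.5) = 11.895 in.
M_n = C_f(d − h_f/2) + (T − C_f)(d − a_w/2) = 415.0 × (33.9 − 3.1) + 523.25 × (33.9 − 5.9475) = 12782.0 + 14626.1 = 27408.1 kip·in.
M_n = 27408.1/12 = 2284.01 kip·ft.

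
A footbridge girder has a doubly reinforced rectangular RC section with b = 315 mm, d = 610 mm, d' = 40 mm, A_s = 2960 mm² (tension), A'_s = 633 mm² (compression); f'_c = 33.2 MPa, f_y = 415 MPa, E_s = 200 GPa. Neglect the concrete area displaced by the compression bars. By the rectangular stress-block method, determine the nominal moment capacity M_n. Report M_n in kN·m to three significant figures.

M_n ≈ 686 kN·m

Assume both tension and compression steel yield.
Net tension couple steel: A_s − A'_s = 2327 mm².
a = (A_s − A'_s) f_y / (0.85 f'_c b) = 965705/(0.85 × 33.2 × 315) = 108.64 mm.
c = a/β₁ = 108.64/0.813 = 133.63 mm; ε'_s = 0.003(c − d')/c = 0.0021 ≥ f_y/E_s = 0.0021, so compression steel does yield.
M_n = (A_s − A'_s) f_y (d − a/2) + A'_s f_y (d − d') = [965705 × (610 − 54.32) + 262695 × (610 − 40)] × 10⁻⁶ = 536.62 + 149.74 = 686.36 kN·m.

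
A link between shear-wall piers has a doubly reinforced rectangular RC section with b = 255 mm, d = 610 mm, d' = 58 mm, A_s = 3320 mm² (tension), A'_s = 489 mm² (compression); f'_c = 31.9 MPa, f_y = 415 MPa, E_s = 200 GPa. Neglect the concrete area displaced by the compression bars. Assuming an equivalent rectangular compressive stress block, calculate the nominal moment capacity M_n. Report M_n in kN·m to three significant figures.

Assume both tension and compression steel yield.
Net tension couple steel: A_s − A'_s = 2831 mm².
a = (A_s − A'_s) f_y / (0.85 f'_c b) = 1174865/(0.85 × 31.9 × 255) = 169.92 mm.
c = a/β₁ = 169.92/0.822 = 206.72 mm; ε'_s = 0.003(c − d')/c = 0.0022 ≥ f_y/E_s = 0.0021, so compression steel does yield.
M_n = (A_s − A'_s) f_y (d − a/2) + A'_s f_y (d − d') = [1174865 × (610 − 84.96) + 202935 × (610 − 58)] × 10⁻⁶ = 616.85 + 112.02 = 728.87 kN·m.

M_n ≈ 729 kN·m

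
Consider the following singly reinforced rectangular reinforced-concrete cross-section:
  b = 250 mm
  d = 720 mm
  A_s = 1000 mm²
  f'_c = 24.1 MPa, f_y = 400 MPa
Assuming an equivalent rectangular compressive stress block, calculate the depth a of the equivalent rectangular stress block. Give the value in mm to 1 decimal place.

T = A_s f_y = 1000 × 400 = 400000 N = 400 kN.
Setting C = 0.85 f'_c a b equal to T: a = 400000/(0.85 × 24.1 × 250) = 78.1 mm.

a ≈ 78.1 mm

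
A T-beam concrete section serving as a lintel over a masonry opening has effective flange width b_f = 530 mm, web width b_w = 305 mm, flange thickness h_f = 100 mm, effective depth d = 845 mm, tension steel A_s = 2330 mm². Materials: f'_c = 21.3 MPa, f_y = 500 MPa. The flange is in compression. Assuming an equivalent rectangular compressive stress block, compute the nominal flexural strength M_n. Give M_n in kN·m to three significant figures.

Tension: T = A_s f_y = 2330 × 500 = 1165000 N.
Try a within the flange: a = T/(0.85 f'_c b_f) = 1165000/(0.85 × 21.3 × 530) = 121.41 mm.
a = 121.41 > h_f = 100 mm: the block extends into the web. Split into flange-overhang and web parts.
C_f = 0.85 f'_c (b_f − b_w) h_f = 0.85 × 21.3 × (530 − 305) × 100 = 407363 N.
Remaining web compression depth: a_w = (T − C_f)/(0.85 f'_c b_w) = (1165000 − 407363)/(0.85 × 21.3 × 305) = 137.20 mm.
M_n = C_f(d − h_f/2) + (T − C_f)(d − a_w/2) = 407363 × (845 − 50) + 757637 × (845 − 68.6) = 323.85 + 588.23 = 912.08 × 10⁶ N·mm.
M_n = 912.08 kN·m.

M_n ≈ 912 kN·m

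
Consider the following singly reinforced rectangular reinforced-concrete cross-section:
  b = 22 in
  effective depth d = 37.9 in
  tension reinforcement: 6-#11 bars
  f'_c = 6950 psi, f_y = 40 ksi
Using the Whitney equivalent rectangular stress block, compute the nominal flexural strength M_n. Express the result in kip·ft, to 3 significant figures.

M_n ≈ 1140 kip·ft

A_s = 6 × 1.56 = 9.36 in².
T = A_s f_y = 9.36 × 40 = 374.4 kips.
a = T/(0.85 f'_c b) = 374.4/(0.85 × 6.95 × 22) = 2.881 in.
M_n = T(d − a/2) = 374.4 × (37.9 − 1.4405) = 13650.4 kip·in = 13650.4/12 = 1137.53 kip·ft.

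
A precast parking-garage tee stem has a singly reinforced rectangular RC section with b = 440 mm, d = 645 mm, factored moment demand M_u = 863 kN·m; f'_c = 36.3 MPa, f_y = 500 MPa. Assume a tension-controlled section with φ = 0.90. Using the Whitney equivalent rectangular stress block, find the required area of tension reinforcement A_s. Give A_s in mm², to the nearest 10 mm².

A_s ≈ 3280 mm²

M_n = M_u/φ = 863/0.90 = 958.889 kN·m.
With M_n = 0.85 f'_c a b (d − a/2), solve the quadratic for a:
a = d − √(d² − 2M_n/(0.85 f'_c b)) = 645 − √(645² − 2 × 958.889×10⁶/(0.85 × 36.3 × 440)) = 120.82 mm.
A_s = 0.85 f'_c a b / f_y = 0.85 × 36.3 × 120.82 × 440 / 500 = 3280.6 mm².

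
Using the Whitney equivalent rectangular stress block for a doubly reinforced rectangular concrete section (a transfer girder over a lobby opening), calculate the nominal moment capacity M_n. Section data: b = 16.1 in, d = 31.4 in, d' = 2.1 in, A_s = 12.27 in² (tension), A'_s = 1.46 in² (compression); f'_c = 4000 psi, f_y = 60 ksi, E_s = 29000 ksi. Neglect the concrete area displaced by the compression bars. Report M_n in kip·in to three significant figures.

M_n ≈ 19100 kip·in

Assume both steels yield.
a = (A_s − A'_s) f_y/(0.85 f'_c b) = (12.27 − 1.46) × 60/(0.85 × 4 × 16.1) = 11.849 in.
c = a/β₁ = 11.849/0.85 = 13.940 in; ε'_s = 0.003(c − d')/c = 0.0025 ≥ ε_y = 0.0021, so the compression steel yields.
M_n = (A_s − A'_s) f_y (d − a/2) + A'_s f_y (d − d') = 648.6 × (31.4 − 5.9245) + 87.6 × (31.4 − 2.1) = 16523.4 + 2566.7 = 19090.1 kip·in.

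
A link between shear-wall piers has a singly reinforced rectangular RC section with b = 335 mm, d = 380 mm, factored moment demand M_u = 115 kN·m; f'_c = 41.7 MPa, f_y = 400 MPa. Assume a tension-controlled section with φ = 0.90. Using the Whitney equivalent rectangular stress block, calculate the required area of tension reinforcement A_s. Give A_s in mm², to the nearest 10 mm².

M_n = M_u/φ = 115/0.90 = 127.778 kN·m.
With M_n = 0.85 f'_c a b (d − a/2), solve the quadratic for a:
a = d − √(d² − 2M_n/(0.85 f'_c b)) = 380 − √(380² − 2 × 127.778×10⁶/(0.85 × 41.7 × 335)) = 29.46 mm.
A_s = 0.85 f'_c a b / f_y = 0.85 × 41.7 × 29.46 × 335 / 400 = 874.5 mm².

A_s ≈ 870 mm²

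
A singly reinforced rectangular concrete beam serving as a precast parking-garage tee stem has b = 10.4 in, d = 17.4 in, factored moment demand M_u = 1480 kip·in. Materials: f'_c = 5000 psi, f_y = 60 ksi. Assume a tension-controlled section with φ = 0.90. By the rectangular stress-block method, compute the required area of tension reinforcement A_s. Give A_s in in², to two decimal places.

M_n = M_u/φ = 1480/0.90 = 1644.44 kip·in.
From M_n = 0.85 f'_c a b (d − a/2):
a = d − √(d² − 2M_n/(0.85 f'_c b)) = 17.4 − √(17.4² − 2 × 1644.44/(0.85 × 5 × 10.4)) = 2.289 in.
A_s = 0.85 f'_c a b / f_y = 0.85 × 5 × 2.289 × 10.4 / 60 = 1.686 in².

A_s ≈ 1.69 in²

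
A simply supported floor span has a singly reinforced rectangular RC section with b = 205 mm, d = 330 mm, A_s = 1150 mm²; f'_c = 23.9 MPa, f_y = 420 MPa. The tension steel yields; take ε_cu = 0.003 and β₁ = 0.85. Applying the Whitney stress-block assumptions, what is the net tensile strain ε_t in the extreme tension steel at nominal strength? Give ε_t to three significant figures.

a = A_s f_y/(0.85 f'_c b) = 115.98 mm.
β₁ = 0.85, so c = a/β₁ = 115.98/0.85 = 136.45 mm.
From the linear strain diagram with ε_cu = 0.003: ε_t = 0.003 (d − c)/c = 0.003 × (330 − 136.45)/136.45 = 0.00426.
ε_t is between 0.004 and 0.005 — transition zone.

ε_t ≈ 0.00426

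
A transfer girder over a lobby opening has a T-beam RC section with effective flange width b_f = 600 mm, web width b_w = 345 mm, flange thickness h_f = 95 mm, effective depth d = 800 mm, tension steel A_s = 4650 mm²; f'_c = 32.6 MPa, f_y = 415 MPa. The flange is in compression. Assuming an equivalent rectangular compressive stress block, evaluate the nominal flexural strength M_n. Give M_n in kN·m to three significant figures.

Tension: T = A_s f_y = 4650 × 415 = 1929750 N.
Try a within the flange: a = T/(0.85 f'_c b_f) = 1929750/(0.85 × 32.6 × 600) = 116.07 mm.
a = 116.07 > h_f = 95 mm: the block extends into the web. Split into flange-overhang and web parts.
C_f = 0.85 f'_c (b_f − b_w) h_f = 0.85 × 32.6 × (600 − 345) × 95 = 671275 N.
Remaining web compression depth: a_w = (T − C_f)/(0.85 f'_c b_w) = (1929750 − 671275)/(0.85 × 32.6 × 345) = 131.64 mm.
M_n = C_f(d − h_f/2) + (T − C_f)(d − a_w/2) = 671275 × (800 − 47.5) + 1258475 × (800 − 65.82) = 505.13 + 923.95 = 1429.08 × 10⁶ N·mm.
M_n = 1429.08 kN·m.

M_n ≈ 1430 kN·m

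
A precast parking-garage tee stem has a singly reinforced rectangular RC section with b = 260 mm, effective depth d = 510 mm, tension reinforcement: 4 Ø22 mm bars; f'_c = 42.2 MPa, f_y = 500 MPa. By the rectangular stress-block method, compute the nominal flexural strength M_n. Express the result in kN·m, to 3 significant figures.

M_n ≈ 357 kN·m

A_s = 4 × 380 = 1520 mm².
T = A_s f_y = 1520 × 500 = 760000 N = 760 kN.
From C = T: a = T/(0.85 f'_c b) = 760000/(0.85 × 42.2 × 260) = 81.49 mm.
M_n = T(d − a/2) = 760 kN × (510 − 40.745) mm = 356.63 kN·m.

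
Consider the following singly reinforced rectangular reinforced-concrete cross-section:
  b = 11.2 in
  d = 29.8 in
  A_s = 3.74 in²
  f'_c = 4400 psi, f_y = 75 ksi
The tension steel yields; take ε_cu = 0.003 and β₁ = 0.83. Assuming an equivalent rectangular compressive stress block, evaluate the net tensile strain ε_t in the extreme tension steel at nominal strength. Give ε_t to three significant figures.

a = A_s f_y/(0.85 f'_c b) = 6.696 in.
β₁ = 0.83, so c = a/β₁ = 6.696/0.83 = 8.067 in.
From the linear strain diagram with ε_cu = 0.003: ε_t = 0.003 (d − c)/c = 0.003 × (29.8 − 8.067)/8.067 = 0.00808.
Since ε_t ≥ 0.005, the section is tension-controlled.

ε_t ≈ 0.00808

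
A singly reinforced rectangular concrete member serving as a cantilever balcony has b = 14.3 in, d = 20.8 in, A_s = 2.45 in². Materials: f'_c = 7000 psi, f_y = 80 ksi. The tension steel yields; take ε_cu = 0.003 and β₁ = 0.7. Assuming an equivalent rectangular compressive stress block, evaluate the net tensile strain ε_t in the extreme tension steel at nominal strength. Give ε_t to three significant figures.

ε_t ≈ 0.0160

a = A_s f_y/(0.85 f'_c b) = 2.304 in.
β₁ = 0.7, so c = a/β₁ = 2.304/0.7 = 3.291 in.
From the linear strain diagram with ε_cu = 0.003: ε_t = 0.003 (d − c)/c = 0.003 × (20.8 − 3.291)/3.291 = 0.0160.
Since ε_t ≥ 0.005, the section is tension-controlled.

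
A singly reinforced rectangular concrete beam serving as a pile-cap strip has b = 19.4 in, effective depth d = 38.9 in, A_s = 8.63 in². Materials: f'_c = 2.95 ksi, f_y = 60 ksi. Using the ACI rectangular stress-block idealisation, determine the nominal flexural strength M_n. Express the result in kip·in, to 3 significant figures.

M_n ≈ 17400 kip·in

T = A_s f_y = 8.63 × 60 = 517.8 kips.
a = T/(0.85 f'_c b) = 517.8/(0.85 × 2.95 × 19.4) = 10.644 in.
M_n = T(d − a/2) = 517.8 × (38.9 − 5.322) = 17386.7 kip·in.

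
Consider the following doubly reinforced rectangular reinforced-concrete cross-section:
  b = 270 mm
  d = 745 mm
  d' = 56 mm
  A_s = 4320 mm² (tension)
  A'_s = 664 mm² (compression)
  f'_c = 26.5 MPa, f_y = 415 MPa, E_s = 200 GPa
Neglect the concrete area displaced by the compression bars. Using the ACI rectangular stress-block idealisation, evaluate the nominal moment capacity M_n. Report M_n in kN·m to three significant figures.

M_n ≈ 1130 kN·m

Assume both tension and compression steel yield.
Net tension couple steel: A_s − A'_s = 3656 mm².
a = (A_s − A'_s) f_y / (0.85 f'_c b) = 1517240/(0.85 × 26.5 × 270) = 249.47 mm.
c = a/β₁ = 249.47/0.85 = 293.49 mm; ε'_s = 0.003(c − d')/c = 0.0024 ≥ f_y/E_s = 0.0021, so compression steel does yield.
M_n = (A_s − A'_s) f_y (d − a/2) + A'_s f_y (d − d') = [1517240 × (745 − 124.735) + 275560 × (745 − 56)] × 10⁻⁶ = 941.09 + 189.86 = 1130.95 kN·m.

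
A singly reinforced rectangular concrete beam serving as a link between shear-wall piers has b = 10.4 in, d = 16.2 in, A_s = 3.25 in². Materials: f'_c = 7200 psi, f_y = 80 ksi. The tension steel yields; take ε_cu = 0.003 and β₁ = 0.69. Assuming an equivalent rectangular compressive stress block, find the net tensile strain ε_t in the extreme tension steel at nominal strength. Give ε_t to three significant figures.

ε_t ≈ 0.00521

a = A_s f_y/(0.85 f'_c b) = 4.085 in.
β₁ = 0.69, so c = a/β₁ = 4.085/0.69 = 5.920 in.
From the linear strain diagram with ε_cu = 0.003: ε_t = 0.003 (d − c)/c = 0.003 × (16.2 − 5.920)/5.920 = 0.00521.
Since ε_t ≥ 0.005, the section is tension-controlled.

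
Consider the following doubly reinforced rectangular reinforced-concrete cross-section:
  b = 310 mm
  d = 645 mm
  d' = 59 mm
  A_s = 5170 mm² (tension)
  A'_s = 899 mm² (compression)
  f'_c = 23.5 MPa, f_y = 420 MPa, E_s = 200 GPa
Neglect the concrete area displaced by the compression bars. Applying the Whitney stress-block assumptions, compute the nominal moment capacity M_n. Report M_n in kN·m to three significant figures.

M_n ≈ 1120 kN·m

Assume both tension and compression steel yield.
Net tension couple steel: A_s − A'_s = 4271 mm².
a = (A_s − A'_s) f_y / (0.85 f'_c b) = 1793820/(0.85 × 23.5 × 310) = 289.69 mm.
c = a/β₁ = 289.69/0.85 = 340.81 mm; ε'_s = 0.003(c − d')/c = 0.0025 ≥ f_y/E_s = 0.0021, so compression steel does yield.
M_n = (A_s − A'_s) f_y (d − a/2) + A'_s f_y (d − d') = [1793820 × (645 − 144.845) + 377580 × (645 − 59)] × 10⁻⁶ = 897.19 + 221.26 = 1118.45 kN·m.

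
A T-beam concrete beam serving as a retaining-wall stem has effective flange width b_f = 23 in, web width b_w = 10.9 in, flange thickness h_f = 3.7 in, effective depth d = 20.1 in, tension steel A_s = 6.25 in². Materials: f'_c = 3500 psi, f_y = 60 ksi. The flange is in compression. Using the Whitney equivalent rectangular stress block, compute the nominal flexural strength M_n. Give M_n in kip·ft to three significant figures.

M_n ≈ 532 kip·ft

Tension: T = A_s f_y = 6.25 × 60 = 375 kips.
Try a within the flange: a = T/(0.85 f'_c b_f) = 375/(0.85 × 3.5 × 23) = 5.480 in.
a = 5.480 > h_f = 3.7 in: the block extends into the web. Split into flange-overhang and web parts.
C_f = 0.85 f'_c (b_f − b_w) h_f = 0.85 × 3.5 × (23 − 10.9) × 3.7 = 133.2 kips.
Remaining web compression depth: a_w = (T − C_f)/(0.85 f'_c b_w) = (375 − 133.2)/(0.85 × 3.5 × 10.9) = 7.457 in.
M_n = C_f(d − h_f/2) + (T − C_f)(d − a_w/2) = 133.2 × (20.1 − 1.85) + 241.8 × (20.1 − 3.7285) = 2430.9 + 3958.6 = 6389.5 kip·in.
M_n = 6389.5/12 = 532.46 kip·ft.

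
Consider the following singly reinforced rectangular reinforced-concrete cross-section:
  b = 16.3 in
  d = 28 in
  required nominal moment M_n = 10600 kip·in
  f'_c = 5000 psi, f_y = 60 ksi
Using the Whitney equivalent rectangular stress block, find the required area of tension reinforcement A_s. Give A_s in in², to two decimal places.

From M_n = 0.85 f'_c a b (d − a/2):
a = d − √(d² − 2M_n/(0.85 f'_c b)) = 28 − √(28² − 2 × 10600/(0.85 × 5 × 16.3)) = 6.137 in.
A_s = 0.85 f'_c a b / f_y = 0.85 × 5 × 6.137 × 16.3 / 60 = 7.086 in².

A_s ≈ 7.09 in²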